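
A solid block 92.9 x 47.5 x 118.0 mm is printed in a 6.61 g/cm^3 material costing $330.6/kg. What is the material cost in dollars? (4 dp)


V = 92.9 * 47.5 * 118.0 = 520704.5 mm^3 = 520.7045 cm^3
Mass = 520.7045 * 6.61 / 1000 = 3.44185675 kg
Cost = 3.44185675 * 330.6 = 1137.8778 $


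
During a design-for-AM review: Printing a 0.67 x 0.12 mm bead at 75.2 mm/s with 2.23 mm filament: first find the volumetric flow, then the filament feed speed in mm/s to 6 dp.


Q = 0.67 * 0.12 * 75.2 = 6.04608 mm^3/s
A_fil = pi*(2.23/2)^2 = 3.90570653 mm^2
v_feed = 6.04608 / 3.90570653 = 1.548012 mm/s


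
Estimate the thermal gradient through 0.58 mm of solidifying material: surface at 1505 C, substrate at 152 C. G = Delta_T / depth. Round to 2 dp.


G = (1505-152)/0.58 = 2332.76 C/mm


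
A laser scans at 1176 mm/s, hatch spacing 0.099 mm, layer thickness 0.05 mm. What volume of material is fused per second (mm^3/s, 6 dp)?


Rate = 1176 * 0.099 * 0.05 = 5.8212 mm^3/s


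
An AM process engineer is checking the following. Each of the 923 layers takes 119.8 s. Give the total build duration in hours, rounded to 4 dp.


t = 923 * 119.8 / 3600 = 30.7154 hrs


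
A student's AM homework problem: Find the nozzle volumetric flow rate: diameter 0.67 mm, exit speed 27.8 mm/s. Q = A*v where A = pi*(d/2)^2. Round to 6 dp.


A = pi*(0.67/2)^2 = 0.35256524 mm^2
Q = 0.35256524 * 27.8 = 9.801314 mm^3/s


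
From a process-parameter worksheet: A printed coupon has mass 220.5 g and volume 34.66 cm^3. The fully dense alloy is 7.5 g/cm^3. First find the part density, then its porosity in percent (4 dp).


rho_part = 220.5 / 34.66 = 6.36180035 g/cm^3
Porosity = (1 - 6.36180035/7.5)*100 = 15.176 %


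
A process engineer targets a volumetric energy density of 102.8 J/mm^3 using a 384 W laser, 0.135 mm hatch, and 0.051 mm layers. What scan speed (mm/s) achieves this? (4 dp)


v = 384 / (102.8*0.135*0.051) = 542.543 mm/s


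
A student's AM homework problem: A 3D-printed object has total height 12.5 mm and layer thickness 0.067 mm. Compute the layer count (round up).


Layers = ceil(12.5/0.067) = 187


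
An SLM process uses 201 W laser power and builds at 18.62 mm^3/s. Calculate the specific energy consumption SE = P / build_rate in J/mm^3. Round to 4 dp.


SE = 201 / 18.62 = 10.7948 J/mm^3


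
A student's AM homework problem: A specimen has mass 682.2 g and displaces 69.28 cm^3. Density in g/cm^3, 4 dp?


rho = 682.2 / 69.28 = 9.847 g/cm^3


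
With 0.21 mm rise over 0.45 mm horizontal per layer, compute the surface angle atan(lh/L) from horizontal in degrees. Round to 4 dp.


angle = atan(0.21/0.45) = 25.0169 degrees


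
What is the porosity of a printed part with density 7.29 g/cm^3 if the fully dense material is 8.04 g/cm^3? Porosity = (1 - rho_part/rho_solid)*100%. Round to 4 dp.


Porosity = (1-7.29/8.04)*100 = 9.3284 %


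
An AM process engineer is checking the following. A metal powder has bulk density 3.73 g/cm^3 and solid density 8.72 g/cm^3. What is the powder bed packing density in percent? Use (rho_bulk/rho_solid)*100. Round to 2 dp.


Packing = (3.73/8.72)*100 = 42.78 %


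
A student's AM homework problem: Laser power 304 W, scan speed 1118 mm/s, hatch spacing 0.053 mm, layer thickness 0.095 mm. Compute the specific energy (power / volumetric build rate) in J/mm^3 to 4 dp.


Build rate = 1118 * 0.053 * 0.095 = 5.62913 mm^3/s
SE = 304 / 5.62913 = 54.0048 J/mm^3


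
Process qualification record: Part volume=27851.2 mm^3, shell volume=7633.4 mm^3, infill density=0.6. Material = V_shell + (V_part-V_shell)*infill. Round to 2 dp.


V_infill = (27851.2 - 7633.4) * 0.6 = 12130.68
V_total = 7633.4 + 12130.68 = 19764.08 mm^3


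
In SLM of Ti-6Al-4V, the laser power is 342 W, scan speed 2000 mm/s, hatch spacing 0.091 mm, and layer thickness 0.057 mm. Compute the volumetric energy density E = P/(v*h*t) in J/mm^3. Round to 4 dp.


E = 342 / (2000*0.091*0.057) = 32.967 J/mm^3


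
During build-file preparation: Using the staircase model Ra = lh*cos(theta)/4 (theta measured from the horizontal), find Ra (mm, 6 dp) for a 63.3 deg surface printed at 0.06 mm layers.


Ra = 0.06 * cos(63.3) / 4 = 0.00674 mm


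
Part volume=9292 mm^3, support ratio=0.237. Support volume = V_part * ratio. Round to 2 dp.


V_support = 9292 * 0.237 = 2202.2 mm^3


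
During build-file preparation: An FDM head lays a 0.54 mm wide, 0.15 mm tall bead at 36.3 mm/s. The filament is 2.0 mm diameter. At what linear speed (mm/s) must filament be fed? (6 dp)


Q = 0.54 * 0.15 * 36.3 = 2.9403 mm^3/s
A_fil = pi*(2.0/2)^2 = 3.14159265 mm^2
v_feed = 2.9403 / 3.14159265 = 0.935927 mm/s


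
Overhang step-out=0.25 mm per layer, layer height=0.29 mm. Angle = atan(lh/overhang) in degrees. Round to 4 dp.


angle = atan(0.29/0.25) = 49.2364 degrees


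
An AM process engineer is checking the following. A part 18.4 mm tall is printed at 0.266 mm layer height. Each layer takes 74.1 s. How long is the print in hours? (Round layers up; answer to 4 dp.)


Layers = ceil(18.4/0.266) = 70
t = 70 * 74.1 / 3600 = 1.4408 hrs


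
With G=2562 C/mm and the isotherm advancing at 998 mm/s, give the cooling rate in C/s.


CR = 2562 * 998 = 2556876 C/s


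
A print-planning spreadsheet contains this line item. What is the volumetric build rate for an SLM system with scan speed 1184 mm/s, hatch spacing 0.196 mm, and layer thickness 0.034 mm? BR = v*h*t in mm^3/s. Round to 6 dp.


Rate = 1184 * 0.196 * 0.034 = 7.890176 mm^3/s


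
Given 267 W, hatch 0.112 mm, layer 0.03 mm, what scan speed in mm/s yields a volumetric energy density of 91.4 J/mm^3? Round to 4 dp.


v = 267 / (91.4*0.112*0.03) = 869.4123 mm/s


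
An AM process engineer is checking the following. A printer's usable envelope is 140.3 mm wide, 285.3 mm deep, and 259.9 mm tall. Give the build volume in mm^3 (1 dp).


V = 140.3 * 285.3 * 259.9 = 10403170.6 mm^3


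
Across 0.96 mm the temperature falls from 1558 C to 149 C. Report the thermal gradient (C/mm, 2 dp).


G = (1558-149)/0.96 = 1467.71 C/mm


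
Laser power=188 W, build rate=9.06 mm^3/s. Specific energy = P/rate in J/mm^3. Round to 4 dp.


SE = 188 / 9.06 = 20.7506 J/mm^3


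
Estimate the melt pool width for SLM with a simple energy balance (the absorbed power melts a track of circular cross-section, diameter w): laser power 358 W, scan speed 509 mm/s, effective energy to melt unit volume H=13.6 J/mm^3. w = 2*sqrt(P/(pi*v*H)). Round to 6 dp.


w = 2*sqrt(358/(pi*509*13.6)) = 0.256607 mm


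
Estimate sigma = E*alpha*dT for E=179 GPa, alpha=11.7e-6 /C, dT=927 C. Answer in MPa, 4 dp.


sigma = 179*1000 * 11.7e-6 * 927 = 1941.4161 MPa


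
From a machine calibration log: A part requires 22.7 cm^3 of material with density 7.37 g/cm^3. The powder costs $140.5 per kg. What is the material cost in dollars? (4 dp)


Mass = 22.7*7.37/1000 = 0.167299 kg
Cost = 0.167299 * 140.5 = 23.5055 $


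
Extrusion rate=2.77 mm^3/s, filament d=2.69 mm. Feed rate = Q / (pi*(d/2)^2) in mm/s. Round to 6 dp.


A = pi*(2.69/2)^2 = 5.68322
v = 2.77 / 5.68322 = 0.4874 mm/s


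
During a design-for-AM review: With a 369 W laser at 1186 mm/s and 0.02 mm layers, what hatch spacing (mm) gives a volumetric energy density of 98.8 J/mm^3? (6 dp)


h = 369 / (98.8*1186*0.02) = 0.157454 mm


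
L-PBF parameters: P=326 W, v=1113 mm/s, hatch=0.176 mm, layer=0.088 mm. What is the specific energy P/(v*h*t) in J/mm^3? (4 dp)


Build rate = 1113 * 0.176 * 0.088 = 17.238144 mm^3/s
SE = 326 / 17.238144 = 18.9115 J/mm^3


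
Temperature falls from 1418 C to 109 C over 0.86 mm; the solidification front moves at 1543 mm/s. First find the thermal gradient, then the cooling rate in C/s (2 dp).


G = (1418-109)/0.86 = 1522.09302326 C/mm
CR = 1522.09302326 * 1543 = 2348589.53 C/s


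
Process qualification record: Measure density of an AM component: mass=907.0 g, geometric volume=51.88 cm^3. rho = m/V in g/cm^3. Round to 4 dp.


rho = 907.0 / 51.88 = 17.4827 g/cm^3


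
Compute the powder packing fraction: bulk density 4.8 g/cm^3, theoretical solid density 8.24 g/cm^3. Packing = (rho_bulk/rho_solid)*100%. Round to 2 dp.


Packing = (4.8/8.24)*100 = 58.25 %


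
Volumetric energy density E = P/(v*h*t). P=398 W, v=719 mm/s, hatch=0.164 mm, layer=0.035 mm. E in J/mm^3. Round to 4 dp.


E = 398 / (719*0.164*0.035) = 96.4367 J/mm^3


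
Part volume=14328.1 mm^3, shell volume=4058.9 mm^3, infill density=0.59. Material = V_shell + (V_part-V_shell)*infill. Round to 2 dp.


V_infill = (14328.1 - 4058.9) * 0.59 = 6058.83
V_total = 4058.9 + 6058.83 = 10117.73 mm^3


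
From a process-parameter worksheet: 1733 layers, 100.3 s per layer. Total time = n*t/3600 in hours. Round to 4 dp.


t = 1733 * 100.3 / 3600 = 48.2833 hrs


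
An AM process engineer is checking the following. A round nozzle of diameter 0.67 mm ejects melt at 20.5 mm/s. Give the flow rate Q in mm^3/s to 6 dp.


A = pi*(0.67/2)^2 = 0.35256524 mm^2
Q = 0.35256524 * 20.5 = 7.227587 mm^3/s


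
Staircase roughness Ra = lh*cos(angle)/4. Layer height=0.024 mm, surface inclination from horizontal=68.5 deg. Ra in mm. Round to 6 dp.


Ra = 0.024 * cos(68.5) / 4 = 0.002199 mm


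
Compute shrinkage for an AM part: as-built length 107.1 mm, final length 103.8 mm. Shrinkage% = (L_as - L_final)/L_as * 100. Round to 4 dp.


Shrinkage = ((107.1-103.8)/107.1)*100 = 3.0812 %


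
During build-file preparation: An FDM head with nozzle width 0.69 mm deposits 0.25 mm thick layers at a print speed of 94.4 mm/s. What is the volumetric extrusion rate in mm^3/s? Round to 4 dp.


Rate = 0.69 * 0.25 * 94.4 = 16.284 mm^3/s


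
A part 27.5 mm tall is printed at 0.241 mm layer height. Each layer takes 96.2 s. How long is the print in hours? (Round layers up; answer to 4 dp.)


Layers = ceil(27.5/0.241) = 115
t = 115 * 96.2 / 3600 = 3.0731 hrs


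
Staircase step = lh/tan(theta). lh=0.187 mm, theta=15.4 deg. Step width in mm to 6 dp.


step = 0.187 / tan(15.4) = 0.678899 mm


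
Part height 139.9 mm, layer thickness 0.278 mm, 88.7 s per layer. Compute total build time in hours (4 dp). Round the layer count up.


Layers = ceil(139.9/0.278) = 504
t = 504 * 88.7 / 3600 = 12.418 hrs


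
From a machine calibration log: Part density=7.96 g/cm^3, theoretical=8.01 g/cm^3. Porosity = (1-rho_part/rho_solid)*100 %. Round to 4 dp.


Porosity = (1-7.96/8.01)*100 = 0.6242 %


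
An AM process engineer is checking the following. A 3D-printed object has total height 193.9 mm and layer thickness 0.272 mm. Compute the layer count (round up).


Layers = ceil(193.9/0.272) = 713


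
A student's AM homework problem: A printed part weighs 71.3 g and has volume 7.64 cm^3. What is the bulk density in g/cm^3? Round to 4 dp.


rho = 71.3 / 7.64 = 9.3325 g/cm^3


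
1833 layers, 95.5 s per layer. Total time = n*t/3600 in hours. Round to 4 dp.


t = 1833 * 95.5 / 3600 = 48.6254 hrs


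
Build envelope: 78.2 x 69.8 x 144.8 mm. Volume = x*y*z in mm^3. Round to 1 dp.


V = 78.2 * 69.8 * 144.8 = 790370.5 mm^3


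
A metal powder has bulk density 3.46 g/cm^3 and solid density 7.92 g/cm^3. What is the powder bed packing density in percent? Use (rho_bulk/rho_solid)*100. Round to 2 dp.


Packing = (3.46/7.92)*100 = 43.69 %


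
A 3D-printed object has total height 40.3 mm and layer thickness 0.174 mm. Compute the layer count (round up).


Layers = ceil(40.3/0.174) = 232


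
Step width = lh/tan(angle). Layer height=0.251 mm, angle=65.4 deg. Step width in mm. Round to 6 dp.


step = 0.251 / tan(65.4) = 0.114917 mm


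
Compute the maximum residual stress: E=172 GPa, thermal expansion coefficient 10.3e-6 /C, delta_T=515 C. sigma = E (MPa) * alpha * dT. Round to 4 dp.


sigma = 172*1000 * 10.3e-6 * 515 = 912.374 MPa


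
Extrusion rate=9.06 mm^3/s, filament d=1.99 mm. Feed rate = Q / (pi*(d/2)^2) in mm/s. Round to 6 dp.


A = pi*(1.99/2)^2 = 3.110255
v = 9.06 / 3.110255 = 2.912944 mm/s


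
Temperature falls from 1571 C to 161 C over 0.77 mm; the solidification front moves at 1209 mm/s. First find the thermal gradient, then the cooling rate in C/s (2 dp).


G = (1571-161)/0.77 = 1831.16883117 C/mm
CR = 1831.16883117 * 1209 = 2213883.12 C/s


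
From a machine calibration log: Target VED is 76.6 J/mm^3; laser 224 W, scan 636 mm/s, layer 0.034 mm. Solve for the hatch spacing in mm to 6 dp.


h = 224 / (76.6*636*0.034) = 0.135233 mm


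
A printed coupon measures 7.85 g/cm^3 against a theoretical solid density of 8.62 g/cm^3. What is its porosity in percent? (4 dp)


Porosity = (1-7.85/8.62)*100 = 8.9327 %


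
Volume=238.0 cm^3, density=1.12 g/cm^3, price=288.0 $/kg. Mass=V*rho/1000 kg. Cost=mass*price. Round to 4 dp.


Mass = 238.0*1.12/1000 = 0.26656 kg
Cost = 0.26656 * 288.0 = 76.7693 $


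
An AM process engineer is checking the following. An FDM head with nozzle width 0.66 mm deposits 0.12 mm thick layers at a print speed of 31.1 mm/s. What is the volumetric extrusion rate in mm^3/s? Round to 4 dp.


Rate = 0.66 * 0.12 * 31.1 = 2.4631 mm^3/s


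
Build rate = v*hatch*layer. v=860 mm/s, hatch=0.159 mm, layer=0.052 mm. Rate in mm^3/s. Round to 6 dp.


Rate = 860 * 0.159 * 0.052 = 7.11048 mm^3/s


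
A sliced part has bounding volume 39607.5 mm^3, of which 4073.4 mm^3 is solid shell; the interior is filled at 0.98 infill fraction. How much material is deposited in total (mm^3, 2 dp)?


V_infill = (39607.5 - 4073.4) * 0.98 = 34823.42
V_total = 4073.4 + 34823.42 = 38896.82 mm^3


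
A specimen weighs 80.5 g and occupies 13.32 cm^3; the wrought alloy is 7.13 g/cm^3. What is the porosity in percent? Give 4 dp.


rho_part = 80.5 / 13.32 = 6.04354354 g/cm^3
Porosity = (1 - 6.04354354/7.13)*100 = 15.2378 %


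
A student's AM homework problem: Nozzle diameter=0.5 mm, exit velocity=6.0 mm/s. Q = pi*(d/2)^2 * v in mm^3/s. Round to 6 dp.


A = pi*(0.5/2)^2 = 0.19634954 mm^2
Q = 0.19634954 * 6.0 = 1.178097 mm^3/s


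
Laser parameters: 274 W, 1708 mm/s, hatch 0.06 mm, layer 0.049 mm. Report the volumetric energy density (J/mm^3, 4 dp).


E = 274 / (1708*0.06*0.049) = 54.5652 J/mm^3


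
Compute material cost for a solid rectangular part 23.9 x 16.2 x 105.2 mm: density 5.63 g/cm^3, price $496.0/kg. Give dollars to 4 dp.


V = 23.9 * 16.2 * 105.2 = 40731.336 mm^3 = 40.731336 cm^3
Mass = 40.731336 * 5.63 / 1000 = 0.22931742 kg
Cost = 0.22931742 * 496.0 = 113.7414 $


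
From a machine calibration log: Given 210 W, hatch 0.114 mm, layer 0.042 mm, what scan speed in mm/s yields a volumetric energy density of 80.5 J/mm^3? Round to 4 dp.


v = 210 / (80.5*0.114*0.042) = 544.8404 mm/s


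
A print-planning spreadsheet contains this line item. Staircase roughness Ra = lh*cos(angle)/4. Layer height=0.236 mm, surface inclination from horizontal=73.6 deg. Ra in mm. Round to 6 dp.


Ra = 0.236 * cos(73.6) / 4 = 0.016658 mm


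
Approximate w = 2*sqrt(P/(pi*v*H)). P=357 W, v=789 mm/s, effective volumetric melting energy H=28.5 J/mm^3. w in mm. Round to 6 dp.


w = 2*sqrt(357/(pi*789*28.5)) = 0.142177 mm


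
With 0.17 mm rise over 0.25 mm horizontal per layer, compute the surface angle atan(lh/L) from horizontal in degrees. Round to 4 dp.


angle = atan(0.17/0.25) = 34.2157 degrees


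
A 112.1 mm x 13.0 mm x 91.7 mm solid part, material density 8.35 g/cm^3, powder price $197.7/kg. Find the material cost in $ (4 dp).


V = 112.1 * 13.0 * 91.7 = 133634.41 mm^3 = 133.63441 cm^3
Mass = 133.63441 * 8.35 / 1000 = 1.11584732 kg
Cost = 1.11584732 * 197.7 = 220.603 $


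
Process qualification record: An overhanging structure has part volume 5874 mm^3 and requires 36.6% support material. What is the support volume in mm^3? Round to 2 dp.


V_support = 5874 * 0.366 = 2149.88 mm^3


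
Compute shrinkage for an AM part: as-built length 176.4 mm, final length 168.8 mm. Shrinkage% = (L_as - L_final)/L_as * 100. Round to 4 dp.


Shrinkage = ((176.4-168.8)/176.4)*100 = 4.3084 %


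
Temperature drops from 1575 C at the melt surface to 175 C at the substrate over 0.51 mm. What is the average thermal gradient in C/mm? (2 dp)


G = (1575-175)/0.51 = 2745.1 C/mm


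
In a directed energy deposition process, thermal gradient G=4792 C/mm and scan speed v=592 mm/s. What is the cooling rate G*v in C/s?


CR = 4792 * 592 = 2836864 C/s


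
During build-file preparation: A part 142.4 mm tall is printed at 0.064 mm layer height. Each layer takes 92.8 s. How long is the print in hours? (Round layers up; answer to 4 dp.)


Layers = ceil(142.4/0.064) = 2225
t = 2225 * 92.8 / 3600 = 57.3556 hrs


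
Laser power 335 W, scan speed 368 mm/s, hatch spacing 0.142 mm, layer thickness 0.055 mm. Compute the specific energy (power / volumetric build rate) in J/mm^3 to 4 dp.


Build rate = 368 * 0.142 * 0.055 = 2.87408 mm^3/s
SE = 335 / 2.87408 = 116.559 J/mm^3


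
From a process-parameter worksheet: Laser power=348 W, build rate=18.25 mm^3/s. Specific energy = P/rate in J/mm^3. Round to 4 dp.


SE = 348 / 18.25 = 19.0685 J/mm^3


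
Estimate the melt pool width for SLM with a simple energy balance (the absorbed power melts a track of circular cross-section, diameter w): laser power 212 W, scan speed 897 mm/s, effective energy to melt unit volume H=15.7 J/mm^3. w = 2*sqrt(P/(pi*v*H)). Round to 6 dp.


w = 2*sqrt(212/(pi*897*15.7)) = 0.138445 mm


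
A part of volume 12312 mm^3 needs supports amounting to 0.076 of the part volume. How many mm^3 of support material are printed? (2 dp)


V_support = 12312 * 0.076 = 935.71 mm^3


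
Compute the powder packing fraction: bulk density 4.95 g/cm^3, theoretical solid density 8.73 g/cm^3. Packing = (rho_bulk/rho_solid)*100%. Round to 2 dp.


Packing = (4.95/8.73)*100 = 56.7 %


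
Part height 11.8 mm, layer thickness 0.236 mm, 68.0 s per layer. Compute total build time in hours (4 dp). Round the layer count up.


Layers = ceil(11.8/0.236) = 50
t = 50 * 68.0 / 3600 = 0.9444 hrs


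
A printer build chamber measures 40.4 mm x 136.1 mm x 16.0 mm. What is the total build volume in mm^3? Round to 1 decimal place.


V = 40.4 * 136.1 * 16.0 = 87975.0 mm^3


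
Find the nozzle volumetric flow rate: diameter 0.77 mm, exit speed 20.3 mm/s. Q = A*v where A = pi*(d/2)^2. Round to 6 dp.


A = pi*(0.77/2)^2 = 0.46566257 mm^2
Q = 0.46566257 * 20.3 = 9.45295 mm^3/s


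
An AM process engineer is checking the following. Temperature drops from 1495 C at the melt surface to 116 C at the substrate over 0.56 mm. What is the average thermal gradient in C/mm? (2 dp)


G = (1495-116)/0.56 = 2462.5 C/mm


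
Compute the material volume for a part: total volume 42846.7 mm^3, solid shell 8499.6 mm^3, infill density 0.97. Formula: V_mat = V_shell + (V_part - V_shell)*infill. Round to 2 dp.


V_infill = (42846.7 - 8499.6) * 0.97 = 33316.69
V_total = 8499.6 + 33316.69 = 41816.29 mm^3


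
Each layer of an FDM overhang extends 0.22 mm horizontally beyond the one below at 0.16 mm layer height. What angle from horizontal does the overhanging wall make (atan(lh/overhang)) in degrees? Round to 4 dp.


angle = atan(0.16/0.22) = 36.0274 degrees


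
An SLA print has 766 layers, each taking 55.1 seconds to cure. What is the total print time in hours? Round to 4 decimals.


t = 766 * 55.1 / 3600 = 11.7241 hrs


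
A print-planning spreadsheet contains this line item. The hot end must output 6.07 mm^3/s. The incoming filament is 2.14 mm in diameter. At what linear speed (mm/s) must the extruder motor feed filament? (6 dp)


A = pi*(2.14/2)^2 = 3.596809
v = 6.07 / 3.596809 = 1.687607 mm/s


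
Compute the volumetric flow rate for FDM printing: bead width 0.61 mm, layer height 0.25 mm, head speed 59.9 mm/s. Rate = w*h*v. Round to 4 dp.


Rate = 0.61 * 0.25 * 59.9 = 9.1348 mm^3/s


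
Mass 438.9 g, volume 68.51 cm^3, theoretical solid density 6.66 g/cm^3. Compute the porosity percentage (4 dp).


rho_part = 438.9 / 68.51 = 6.40636403 g/cm^3
Porosity = (1 - 6.40636403/6.66)*100 = 3.8083 %


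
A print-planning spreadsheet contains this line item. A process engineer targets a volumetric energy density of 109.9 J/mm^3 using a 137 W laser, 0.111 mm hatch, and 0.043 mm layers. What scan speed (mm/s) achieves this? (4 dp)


v = 137 / (109.9*0.111*0.043) = 261.1749 mm/s


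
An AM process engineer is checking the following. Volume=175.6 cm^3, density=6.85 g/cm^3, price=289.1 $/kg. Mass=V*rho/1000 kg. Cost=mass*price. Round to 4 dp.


Mass = 175.6*6.85/1000 = 1.20286 kg
Cost = 1.20286 * 289.1 = 347.7468 $


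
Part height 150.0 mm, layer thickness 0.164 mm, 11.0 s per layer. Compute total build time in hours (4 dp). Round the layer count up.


Layers = ceil(150.0/0.164) = 915
t = 915 * 11.0 / 3600 = 2.7958 hrs


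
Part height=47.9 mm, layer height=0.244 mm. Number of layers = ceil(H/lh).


Layers = ceil(47.9/0.244) = 197


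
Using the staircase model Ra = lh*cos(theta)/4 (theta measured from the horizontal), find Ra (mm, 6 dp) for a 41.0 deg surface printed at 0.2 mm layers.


Ra = 0.2 * cos(41.0) / 4 = 0.037735 mm


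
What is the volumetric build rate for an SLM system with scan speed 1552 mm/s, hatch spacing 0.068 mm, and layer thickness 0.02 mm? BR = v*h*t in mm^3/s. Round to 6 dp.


Rate = 1552 * 0.068 * 0.02 = 2.11072 mm^3/s


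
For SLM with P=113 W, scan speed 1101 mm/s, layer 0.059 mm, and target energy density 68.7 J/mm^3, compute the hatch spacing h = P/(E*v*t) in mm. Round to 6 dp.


h = 113 / (68.7*1101*0.059) = 0.025321 mm


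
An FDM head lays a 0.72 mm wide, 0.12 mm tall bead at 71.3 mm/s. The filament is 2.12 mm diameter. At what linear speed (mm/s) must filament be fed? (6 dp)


Q = 0.72 * 0.12 * 71.3 = 6.16032 mm^3/s
A_fil = pi*(2.12/2)^2 = 3.52989351 mm^2
v_feed = 6.16032 / 3.52989351 = 1.745186 mm/s


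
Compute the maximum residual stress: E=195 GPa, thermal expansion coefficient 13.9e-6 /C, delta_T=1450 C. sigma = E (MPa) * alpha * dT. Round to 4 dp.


sigma = 195*1000 * 13.9e-6 * 1450 = 3930.225 MPa


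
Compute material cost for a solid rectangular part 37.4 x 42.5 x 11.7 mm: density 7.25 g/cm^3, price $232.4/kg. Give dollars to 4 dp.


V = 37.4 * 42.5 * 11.7 = 18597.15 mm^3 = 18.59715 cm^3
Mass = 18.59715 * 7.25 / 1000 = 0.13482934 kg
Cost = 0.13482934 * 232.4 = 31.3343 $


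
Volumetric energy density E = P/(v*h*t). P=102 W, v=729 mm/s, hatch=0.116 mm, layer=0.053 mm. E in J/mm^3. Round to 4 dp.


E = 102 / (729*0.116*0.053) = 22.7582 J/mm^3


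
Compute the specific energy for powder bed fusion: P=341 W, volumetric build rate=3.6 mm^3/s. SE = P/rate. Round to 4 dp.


SE = 341 / 3.6 = 94.7222 J/mm^3


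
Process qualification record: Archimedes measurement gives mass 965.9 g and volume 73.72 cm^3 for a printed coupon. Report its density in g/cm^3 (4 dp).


rho = 965.9 / 73.72 = 13.1023 g/cm^3


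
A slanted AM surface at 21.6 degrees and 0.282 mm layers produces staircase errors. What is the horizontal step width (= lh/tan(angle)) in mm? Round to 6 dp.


step = 0.282 / tan(21.6) = 0.712251 mm


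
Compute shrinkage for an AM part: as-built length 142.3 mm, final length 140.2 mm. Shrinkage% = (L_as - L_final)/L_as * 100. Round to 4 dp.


Shrinkage = ((142.3-140.2)/142.3)*100 = 1.4758 %


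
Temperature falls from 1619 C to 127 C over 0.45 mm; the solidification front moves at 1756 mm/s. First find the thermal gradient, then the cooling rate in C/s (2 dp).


G = (1619-127)/0.45 = 3315.55555556 C/mm
CR = 3315.55555556 * 1756 = 5822115.56 C/s


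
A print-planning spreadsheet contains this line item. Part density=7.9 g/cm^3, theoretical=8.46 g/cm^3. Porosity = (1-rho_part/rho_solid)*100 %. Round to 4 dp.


Porosity = (1-7.9/8.46)*100 = 6.6194 %


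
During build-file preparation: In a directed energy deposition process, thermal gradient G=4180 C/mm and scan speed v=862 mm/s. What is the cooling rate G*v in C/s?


CR = 4180 * 862 = 3603160 C/s


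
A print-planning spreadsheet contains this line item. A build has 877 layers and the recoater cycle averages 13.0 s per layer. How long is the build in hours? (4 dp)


t = 877 * 13.0 / 3600 = 3.1669 hrs


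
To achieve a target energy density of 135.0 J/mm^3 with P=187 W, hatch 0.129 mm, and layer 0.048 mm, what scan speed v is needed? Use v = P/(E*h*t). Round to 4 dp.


v = 187 / (135.0*0.129*0.048) = 223.7056 mm/s


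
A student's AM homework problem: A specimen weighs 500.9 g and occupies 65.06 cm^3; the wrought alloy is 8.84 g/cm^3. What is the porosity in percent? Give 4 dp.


rho_part = 500.9 / 65.06 = 7.69904703 g/cm^3
Porosity = (1 - 7.69904703/8.84)*100 = 12.9067 %


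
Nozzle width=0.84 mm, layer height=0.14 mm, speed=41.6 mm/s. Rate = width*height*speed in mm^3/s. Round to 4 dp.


Rate = 0.84 * 0.14 * 41.6 = 4.8922 mm^3/s


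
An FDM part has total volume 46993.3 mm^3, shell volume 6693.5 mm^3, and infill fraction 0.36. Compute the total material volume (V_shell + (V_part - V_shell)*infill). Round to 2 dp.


V_infill = (46993.3 - 6693.5) * 0.36 = 14507.93
V_total = 6693.5 + 14507.93 = 21201.43 mm^3


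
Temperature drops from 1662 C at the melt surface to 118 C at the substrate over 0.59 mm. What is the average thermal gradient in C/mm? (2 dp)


G = (1662-118)/0.59 = 2616.95 C/mm


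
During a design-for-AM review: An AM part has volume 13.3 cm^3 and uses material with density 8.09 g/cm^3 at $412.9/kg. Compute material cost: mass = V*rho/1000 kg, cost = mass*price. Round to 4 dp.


Mass = 13.3*8.09/1000 = 0.107597 kg
Cost = 0.107597 * 412.9 = 44.4268 $


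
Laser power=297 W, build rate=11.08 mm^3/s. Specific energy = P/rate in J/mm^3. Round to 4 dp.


SE = 297 / 11.08 = 26.8051 J/mm^3


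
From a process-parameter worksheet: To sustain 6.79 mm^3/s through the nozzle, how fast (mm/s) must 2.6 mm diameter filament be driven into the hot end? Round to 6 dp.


A = pi*(2.6/2)^2 = 5.309292
v = 6.79 / 5.309292 = 1.27889 mm/s


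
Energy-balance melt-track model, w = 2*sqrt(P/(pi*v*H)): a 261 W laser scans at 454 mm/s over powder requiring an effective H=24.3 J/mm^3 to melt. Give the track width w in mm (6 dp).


w = 2*sqrt(261/(pi*454*24.3)) = 0.173558 mm


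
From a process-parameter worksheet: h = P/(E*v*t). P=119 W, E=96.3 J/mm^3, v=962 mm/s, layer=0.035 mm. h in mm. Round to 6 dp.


h = 119 / (96.3*962*0.035) = 0.036701 mm


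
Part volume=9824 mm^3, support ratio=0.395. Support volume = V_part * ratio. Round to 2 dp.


V_support = 9824 * 0.395 = 3880.48 mm^3


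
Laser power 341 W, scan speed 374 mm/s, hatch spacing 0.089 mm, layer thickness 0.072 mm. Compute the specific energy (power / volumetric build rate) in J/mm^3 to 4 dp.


Build rate = 374 * 0.089 * 0.072 = 2.396592 mm^3/s
SE = 341 / 2.396592 = 142.2854 J/mm^3


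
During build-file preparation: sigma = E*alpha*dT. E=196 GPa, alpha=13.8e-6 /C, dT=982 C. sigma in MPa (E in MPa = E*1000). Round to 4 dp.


sigma = 196*1000 * 13.8e-6 * 982 = 2656.1136 MPa


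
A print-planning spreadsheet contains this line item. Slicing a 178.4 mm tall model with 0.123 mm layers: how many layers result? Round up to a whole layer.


Layers = ceil(178.4/0.123) = 1451


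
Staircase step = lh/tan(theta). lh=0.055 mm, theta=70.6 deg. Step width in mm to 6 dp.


step = 0.055 / tan(70.6) = 0.019369 mm


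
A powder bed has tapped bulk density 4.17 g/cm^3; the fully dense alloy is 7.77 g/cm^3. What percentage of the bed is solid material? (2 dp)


Packing = (4.17/7.77)*100 = 53.67 %


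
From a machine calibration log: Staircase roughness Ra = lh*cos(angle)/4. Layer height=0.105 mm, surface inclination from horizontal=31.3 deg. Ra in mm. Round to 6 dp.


Ra = 0.105 * cos(31.3) / 4 = 0.02243 mm


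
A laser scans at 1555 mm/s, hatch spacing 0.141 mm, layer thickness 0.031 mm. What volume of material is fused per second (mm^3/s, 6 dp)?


Rate = 1555 * 0.141 * 0.031 = 6.796905 mm^3/s


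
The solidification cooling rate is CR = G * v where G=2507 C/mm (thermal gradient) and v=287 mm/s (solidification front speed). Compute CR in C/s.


CR = 2507 * 287 = 719509 C/s


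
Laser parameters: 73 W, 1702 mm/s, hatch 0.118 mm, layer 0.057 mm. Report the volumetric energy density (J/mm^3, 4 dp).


E = 73 / (1702*0.118*0.057) = 6.3769 J/mm^3


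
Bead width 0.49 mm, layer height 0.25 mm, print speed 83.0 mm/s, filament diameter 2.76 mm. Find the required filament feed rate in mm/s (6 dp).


Q = 0.49 * 0.25 * 83.0 = 10.1675 mm^3/s
A_fil = pi*(2.76/2)^2 = 5.98284905 mm^2
v_feed = 10.1675 / 5.98284905 = 1.699441 mm/s


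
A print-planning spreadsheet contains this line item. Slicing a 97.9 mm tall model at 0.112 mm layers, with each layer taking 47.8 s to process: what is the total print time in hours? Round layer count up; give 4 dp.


Layers = ceil(97.9/0.112) = 875
t = 875 * 47.8 / 3600 = 11.6181 hrs


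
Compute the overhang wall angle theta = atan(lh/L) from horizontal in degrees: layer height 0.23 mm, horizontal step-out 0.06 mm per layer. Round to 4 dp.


angle = atan(0.23/0.06) = 75.3791 degrees


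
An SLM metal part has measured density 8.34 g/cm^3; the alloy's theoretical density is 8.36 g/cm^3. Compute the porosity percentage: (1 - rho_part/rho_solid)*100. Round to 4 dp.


Porosity = (1-8.34/8.36)*100 = 0.2392 %


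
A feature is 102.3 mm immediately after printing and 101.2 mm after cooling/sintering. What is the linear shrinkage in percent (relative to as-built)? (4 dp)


Shrinkage = ((102.3-101.2)/102.3)*100 = 1.0753 %


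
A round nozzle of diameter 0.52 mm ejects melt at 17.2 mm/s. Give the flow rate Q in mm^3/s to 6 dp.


A = pi*(0.52/2)^2 = 0.21237166 mm^2
Q = 0.21237166 * 17.2 = 3.652793 mm^3/s


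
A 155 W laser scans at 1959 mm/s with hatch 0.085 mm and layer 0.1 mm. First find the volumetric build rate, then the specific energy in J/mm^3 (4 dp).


Build rate = 1959 * 0.085 * 0.1 = 16.6515 mm^3/s
SE = 155 / 16.6515 = 9.3085 J/mm^3


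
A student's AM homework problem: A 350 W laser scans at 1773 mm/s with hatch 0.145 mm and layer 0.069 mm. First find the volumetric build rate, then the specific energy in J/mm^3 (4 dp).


Build rate = 1773 * 0.145 * 0.069 = 17.738865 mm^3/s
SE = 350 / 17.738865 = 19.7307 J/mm^3


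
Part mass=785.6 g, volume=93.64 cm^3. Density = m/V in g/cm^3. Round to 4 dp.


rho = 785.6 / 93.64 = 8.3896 g/cm^3


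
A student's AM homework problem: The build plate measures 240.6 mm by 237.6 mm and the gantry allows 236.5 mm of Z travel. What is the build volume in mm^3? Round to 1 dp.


V = 240.6 * 237.6 * 236.5 = 13519891.4 mm^3


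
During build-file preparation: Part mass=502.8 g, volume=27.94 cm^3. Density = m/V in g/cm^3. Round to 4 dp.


rho = 502.8 / 27.94 = 17.9957 g/cm^3


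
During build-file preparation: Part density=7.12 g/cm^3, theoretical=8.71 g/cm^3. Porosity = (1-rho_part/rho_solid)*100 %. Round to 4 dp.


Porosity = (1-7.12/8.71)*100 = 18.2549 %


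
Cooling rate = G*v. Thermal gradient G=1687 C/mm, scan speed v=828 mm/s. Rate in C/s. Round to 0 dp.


CR = 1687 * 828 = 1396836 C/s


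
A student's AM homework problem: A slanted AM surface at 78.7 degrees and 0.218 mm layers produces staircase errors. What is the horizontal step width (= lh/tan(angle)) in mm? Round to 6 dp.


step = 0.218 / tan(78.7) = 0.043561 mm


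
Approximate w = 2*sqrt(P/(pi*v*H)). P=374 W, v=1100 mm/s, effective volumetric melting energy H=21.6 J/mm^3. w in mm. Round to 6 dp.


w = 2*sqrt(374/(pi*1100*21.6)) = 0.141569 mm


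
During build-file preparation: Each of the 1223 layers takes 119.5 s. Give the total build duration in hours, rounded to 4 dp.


t = 1223 * 119.5 / 3600 = 40.5968 hrs


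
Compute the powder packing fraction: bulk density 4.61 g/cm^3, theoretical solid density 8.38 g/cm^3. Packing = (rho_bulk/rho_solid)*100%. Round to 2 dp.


Packing = (4.61/8.38)*100 = 55.01 %


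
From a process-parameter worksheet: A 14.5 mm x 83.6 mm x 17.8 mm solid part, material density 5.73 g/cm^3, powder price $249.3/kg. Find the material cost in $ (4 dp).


V = 14.5 * 83.6 * 17.8 = 21577.16 mm^3 = 21.57716 cm^3
Mass = 21.57716 * 5.73 / 1000 = 0.12363713 kg
Cost = 0.12363713 * 249.3 = 30.8227 $


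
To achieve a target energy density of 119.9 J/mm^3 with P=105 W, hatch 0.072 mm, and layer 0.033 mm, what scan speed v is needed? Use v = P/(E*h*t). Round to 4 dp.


v = 105 / (119.9*0.072*0.033) = 368.5731 mm/s


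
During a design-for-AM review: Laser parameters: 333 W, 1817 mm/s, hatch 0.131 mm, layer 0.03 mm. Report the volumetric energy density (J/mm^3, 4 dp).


E = 333 / (1817*0.131*0.03) = 46.6334 J/mm^3


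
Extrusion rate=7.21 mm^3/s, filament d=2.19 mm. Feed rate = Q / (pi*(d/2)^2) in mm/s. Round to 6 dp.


A = pi*(2.19/2)^2 = 3.766848
v = 7.21 / 3.766848 = 1.914067 mm/s


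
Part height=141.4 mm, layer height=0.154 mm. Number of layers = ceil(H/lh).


Layers = ceil(141.4/0.154) = 919


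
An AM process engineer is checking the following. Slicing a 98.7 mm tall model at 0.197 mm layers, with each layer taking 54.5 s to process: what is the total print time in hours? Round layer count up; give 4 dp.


Layers = ceil(98.7/0.197) = 502
t = 502 * 54.5 / 3600 = 7.5997 hrs


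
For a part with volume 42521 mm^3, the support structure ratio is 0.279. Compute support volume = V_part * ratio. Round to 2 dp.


V_support = 42521 * 0.279 = 11863.36 mm^3


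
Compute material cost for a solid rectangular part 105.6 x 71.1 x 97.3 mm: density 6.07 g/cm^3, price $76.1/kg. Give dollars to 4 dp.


V = 105.6 * 71.1 * 97.3 = 730543.968 mm^3 = 730.543968 cm^3
Mass = 730.543968 * 6.07 / 1000 = 4.43440189 kg
Cost = 4.43440189 * 76.1 = 337.458 $


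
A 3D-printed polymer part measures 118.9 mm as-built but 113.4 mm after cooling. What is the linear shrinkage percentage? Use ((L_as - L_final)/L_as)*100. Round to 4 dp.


Shrinkage = ((118.9-113.4)/118.9)*100 = 4.6257 %


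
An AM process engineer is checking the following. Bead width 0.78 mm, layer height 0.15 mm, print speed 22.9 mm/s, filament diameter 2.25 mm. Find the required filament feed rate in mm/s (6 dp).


Q = 0.78 * 0.15 * 22.9 = 2.6793 mm^3/s
A_fil = pi*(2.25/2)^2 = 3.9760782 mm^2
v_feed = 2.6793 / 3.9760782 = 0.673855 mm/s


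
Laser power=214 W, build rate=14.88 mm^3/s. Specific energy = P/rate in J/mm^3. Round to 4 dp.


SE = 214 / 14.88 = 14.3817 J/mm^3


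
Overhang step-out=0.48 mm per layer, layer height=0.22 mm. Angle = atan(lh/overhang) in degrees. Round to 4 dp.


angle = atan(0.22/0.48) = 24.6236 degrees


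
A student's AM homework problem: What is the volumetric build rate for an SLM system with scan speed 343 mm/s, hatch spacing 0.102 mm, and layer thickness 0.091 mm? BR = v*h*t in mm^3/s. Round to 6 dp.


Rate = 343 * 0.102 * 0.091 = 3.183726 mm^3/s


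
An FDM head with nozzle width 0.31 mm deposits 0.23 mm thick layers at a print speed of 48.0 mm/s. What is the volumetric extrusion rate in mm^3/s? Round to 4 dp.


Rate = 0.31 * 0.23 * 48.0 = 3.4224 mm^3/s


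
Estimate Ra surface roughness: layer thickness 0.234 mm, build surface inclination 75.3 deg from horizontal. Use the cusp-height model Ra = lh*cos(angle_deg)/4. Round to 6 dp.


Ra = 0.234 * cos(75.3) / 4 = 0.014845 mm


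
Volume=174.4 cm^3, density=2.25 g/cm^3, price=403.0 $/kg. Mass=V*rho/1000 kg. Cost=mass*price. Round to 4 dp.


Mass = 174.4*2.25/1000 = 0.3924 kg
Cost = 0.3924 * 403.0 = 158.1372 $


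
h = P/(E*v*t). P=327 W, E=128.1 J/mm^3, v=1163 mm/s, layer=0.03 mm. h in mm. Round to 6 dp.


h = 327 / (128.1*1163*0.03) = 0.073164 mm


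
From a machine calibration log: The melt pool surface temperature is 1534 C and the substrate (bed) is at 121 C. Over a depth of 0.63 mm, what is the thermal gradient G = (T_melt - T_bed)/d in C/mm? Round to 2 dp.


G = (1534-121)/0.63 = 2242.86 C/mm


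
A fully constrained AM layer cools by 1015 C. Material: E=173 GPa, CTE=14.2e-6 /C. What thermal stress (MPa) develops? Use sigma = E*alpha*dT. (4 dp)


sigma = 173*1000 * 14.2e-6 * 1015 = 2493.449 MPa


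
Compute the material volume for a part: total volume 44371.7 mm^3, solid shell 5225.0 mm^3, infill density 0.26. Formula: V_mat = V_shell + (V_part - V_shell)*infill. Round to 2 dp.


V_infill = (44371.7 - 5225.0) * 0.26 = 10178.14
V_total = 5225.0 + 10178.14 = 15403.14 mm^3


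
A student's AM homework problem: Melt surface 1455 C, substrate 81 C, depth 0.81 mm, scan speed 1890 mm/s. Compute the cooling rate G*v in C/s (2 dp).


G = (1455-81)/0.81 = 1696.2962963 C/mm
CR = 1696.2962963 * 1890 = 3206000.0 C/s


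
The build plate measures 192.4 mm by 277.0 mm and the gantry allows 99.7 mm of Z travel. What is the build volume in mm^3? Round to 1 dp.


V = 192.4 * 277.0 * 99.7 = 5313491.6 mm^3


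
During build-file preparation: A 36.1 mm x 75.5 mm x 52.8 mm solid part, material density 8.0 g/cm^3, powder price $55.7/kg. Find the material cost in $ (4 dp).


V = 36.1 * 75.5 * 52.8 = 143909.04 mm^3 = 143.90904 cm^3
Mass = 143.90904 * 8.0 / 1000 = 1.15127232 kg
Cost = 1.15127232 * 55.7 = 64.1259 $


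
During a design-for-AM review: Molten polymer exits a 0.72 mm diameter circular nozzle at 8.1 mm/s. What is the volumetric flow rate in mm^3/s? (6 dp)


A = pi*(0.72/2)^2 = 0.40715041 mm^2
Q = 0.40715041 * 8.1 = 3.297918 mm^3/s


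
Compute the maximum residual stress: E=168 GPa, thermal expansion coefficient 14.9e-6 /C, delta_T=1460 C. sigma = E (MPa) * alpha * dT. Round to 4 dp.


sigma = 168*1000 * 14.9e-6 * 1460 = 3654.672 MPa


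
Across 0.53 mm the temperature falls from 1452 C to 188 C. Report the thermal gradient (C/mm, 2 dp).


G = (1452-188)/0.53 = 2384.91 C/mm


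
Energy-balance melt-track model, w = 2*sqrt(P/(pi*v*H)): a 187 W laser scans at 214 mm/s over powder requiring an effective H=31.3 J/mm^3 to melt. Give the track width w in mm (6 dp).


w = 2*sqrt(187/(pi*214*31.3)) = 0.188537 mm


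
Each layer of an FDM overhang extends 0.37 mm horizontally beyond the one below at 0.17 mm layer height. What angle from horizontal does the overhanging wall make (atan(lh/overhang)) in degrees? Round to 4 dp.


angle = atan(0.17/0.37) = 24.6769 degrees


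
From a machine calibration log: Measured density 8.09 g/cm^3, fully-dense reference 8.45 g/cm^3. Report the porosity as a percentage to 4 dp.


Porosity = (1-8.09/8.45)*100 = 4.2604 %


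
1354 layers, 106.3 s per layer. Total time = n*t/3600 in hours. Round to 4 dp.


t = 1354 * 106.3 / 3600 = 39.9806 hrs


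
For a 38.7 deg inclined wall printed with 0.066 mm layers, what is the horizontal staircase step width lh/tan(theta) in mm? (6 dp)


step = 0.066 / tan(38.7) = 0.082381 mm


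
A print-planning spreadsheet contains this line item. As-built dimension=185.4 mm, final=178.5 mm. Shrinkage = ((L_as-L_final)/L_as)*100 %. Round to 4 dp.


Shrinkage = ((185.4-178.5)/185.4)*100 = 3.7217 %


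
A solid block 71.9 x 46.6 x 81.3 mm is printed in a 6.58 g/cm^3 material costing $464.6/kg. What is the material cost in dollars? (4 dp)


V = 71.9 * 46.6 * 81.3 = 272398.902 mm^3 = 272.398902 cm^3
Mass = 272.398902 * 6.58 / 1000 = 1.79238478 kg
Cost = 1.79238478 * 464.6 = 832.742 $


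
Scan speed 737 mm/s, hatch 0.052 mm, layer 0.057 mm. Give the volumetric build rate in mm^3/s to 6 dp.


Rate = 737 * 0.052 * 0.057 = 2.184468 mm^3/s
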